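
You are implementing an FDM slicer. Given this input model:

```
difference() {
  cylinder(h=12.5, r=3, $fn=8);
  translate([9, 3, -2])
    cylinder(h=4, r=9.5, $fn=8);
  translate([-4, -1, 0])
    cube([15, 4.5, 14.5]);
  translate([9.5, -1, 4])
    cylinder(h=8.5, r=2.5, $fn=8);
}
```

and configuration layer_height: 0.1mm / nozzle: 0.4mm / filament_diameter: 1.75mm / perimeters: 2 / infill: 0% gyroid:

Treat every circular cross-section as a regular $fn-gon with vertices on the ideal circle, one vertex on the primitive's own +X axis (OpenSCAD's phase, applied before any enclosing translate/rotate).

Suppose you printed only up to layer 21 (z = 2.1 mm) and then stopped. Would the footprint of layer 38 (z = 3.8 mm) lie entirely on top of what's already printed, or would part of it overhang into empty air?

Compare the two slices. At z = 2.1: the r=3 cylinder contributes a regular 8-gon of circumradius 3 (area = (8/2)·3.000²·sin(360°/8) = 25.46 mm²); the cylinder at (9, 3) is absent (z outside [-2, 2]); the cube at (-4, -1) (footprint 15×4.5) is included at this height (area 67.50 mm²); the cylinder at (9.5, -1) is absent (z outside [4, 12.5]); Subtracting the remaining from the first: starting from the r=3 cylinder (25.46 mm²), the 15×4.5 cube at (-4, -1) partially overlaps it — only the 18.31 mm² overlap (of its 67.50 mm²) is removed, clipping the outline — area = 7.14 mm². At z = 3.8: the r=3 cylinder gives a regular 8-gon of circumradius 3 (constant along its height) (area = (8/2)·3.000²·sin(360°/8) = 25.46 mm²); the cylinder at (9, 3) is not intersected at this z (z outside [-2, 2]); the 15×4.5 cube at (-4, -1) contributes its full rectangle (area 67.50 mm²); the cylinder at (9.5, -1) is absent (z outside [4, 12.5]); After the difference (first − rest): starting from the r=3 cylinder (25.46 mm²), the 15×4.5 cube at (-4, -1) partially overlaps it — only the 18.31 mm² overlap (of its 67.50 mm²) is removed, clipping the outline — area = 7.14 mm². Checking containment: the cross-section at z = 3.8 is a subset of the cross-section at z = 2.1.

entirely on top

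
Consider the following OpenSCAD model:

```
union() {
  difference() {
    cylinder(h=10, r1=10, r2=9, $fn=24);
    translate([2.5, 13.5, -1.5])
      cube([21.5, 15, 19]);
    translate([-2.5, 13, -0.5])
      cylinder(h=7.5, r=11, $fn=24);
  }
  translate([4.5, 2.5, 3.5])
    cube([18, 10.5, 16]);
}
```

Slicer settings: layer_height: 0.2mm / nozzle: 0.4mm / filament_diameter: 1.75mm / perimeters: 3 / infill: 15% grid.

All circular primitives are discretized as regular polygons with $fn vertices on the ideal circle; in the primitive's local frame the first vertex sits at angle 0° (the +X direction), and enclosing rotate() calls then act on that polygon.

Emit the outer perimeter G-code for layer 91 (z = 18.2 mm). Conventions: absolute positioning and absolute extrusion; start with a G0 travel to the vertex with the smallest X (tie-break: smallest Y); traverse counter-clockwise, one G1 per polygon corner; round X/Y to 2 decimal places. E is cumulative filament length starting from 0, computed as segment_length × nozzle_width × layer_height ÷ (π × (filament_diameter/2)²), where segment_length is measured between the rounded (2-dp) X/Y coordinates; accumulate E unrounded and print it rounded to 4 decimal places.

G0 X4.50 Y2.50 Z18.20
G1 X22.50 Y2.50 E0.5987
G1 X22.50 Y13.00 E0.9479
G1 X4.50 Y13.00 E1.5466
G1 X4.50 Y2.50 E1.8958

At z = 18.2 mm: the cone is not intersected at this z (z outside [0, 10]); the cube at (2.5, 13.5) is absent (z outside [-1.5, 17.5]); the cylinder at (-2.5, 13) is absent (z outside [-0.5, 7]); After the difference (first − rest): the first operand is absent here, so nothing remains; the cube at (4.5, 2.5) (footprint 18×10.5) is included at this height; Combining (union): only the 18×10.5 cube at (4.5, 2.5) is present, so the union is just that shape — 1 connected region. The outline is a single polygon with 4 vertices. Extrusion per mm of travel: 0.4 × 0.2 / (π × 0.875²) = 0.033260. Accumulating E over each segment gives final E = 1.8958.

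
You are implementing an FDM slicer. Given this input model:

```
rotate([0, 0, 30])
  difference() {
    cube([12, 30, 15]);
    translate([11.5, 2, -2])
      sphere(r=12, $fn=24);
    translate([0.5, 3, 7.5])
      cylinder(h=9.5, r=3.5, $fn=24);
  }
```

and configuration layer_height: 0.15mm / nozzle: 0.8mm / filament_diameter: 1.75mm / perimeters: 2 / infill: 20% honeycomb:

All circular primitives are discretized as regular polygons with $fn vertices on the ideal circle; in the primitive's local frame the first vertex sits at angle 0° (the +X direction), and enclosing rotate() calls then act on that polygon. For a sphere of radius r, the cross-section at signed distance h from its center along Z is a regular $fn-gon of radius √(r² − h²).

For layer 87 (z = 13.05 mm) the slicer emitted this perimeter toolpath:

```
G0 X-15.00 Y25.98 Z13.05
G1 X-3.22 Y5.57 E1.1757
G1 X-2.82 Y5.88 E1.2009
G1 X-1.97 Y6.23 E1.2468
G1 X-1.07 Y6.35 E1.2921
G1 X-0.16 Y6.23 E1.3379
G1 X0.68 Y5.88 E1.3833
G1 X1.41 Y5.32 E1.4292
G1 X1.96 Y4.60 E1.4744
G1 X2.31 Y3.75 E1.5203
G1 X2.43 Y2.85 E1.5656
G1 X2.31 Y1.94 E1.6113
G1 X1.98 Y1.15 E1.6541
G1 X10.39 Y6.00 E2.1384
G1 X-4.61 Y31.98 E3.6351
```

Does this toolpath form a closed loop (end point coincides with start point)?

no

Start point (G0): (-15.00, 25.98). End point (last G1): the path does not return to the start — open.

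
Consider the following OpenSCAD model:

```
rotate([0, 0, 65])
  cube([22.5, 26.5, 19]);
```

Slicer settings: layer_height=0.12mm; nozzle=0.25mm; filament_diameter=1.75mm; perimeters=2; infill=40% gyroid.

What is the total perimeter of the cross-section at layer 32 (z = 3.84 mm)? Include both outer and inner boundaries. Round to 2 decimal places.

At z = 3.84 mm: the cube (footprint 22.5×26.5) is included at this height (perimeter 98.00 mm); (whole slice rotated 65° about Z — lengths, areas and connectivity unchanged). Overall, the cross-section is a single solid region. Total boundary length (outer) = 98.00 mm.

98.00 mm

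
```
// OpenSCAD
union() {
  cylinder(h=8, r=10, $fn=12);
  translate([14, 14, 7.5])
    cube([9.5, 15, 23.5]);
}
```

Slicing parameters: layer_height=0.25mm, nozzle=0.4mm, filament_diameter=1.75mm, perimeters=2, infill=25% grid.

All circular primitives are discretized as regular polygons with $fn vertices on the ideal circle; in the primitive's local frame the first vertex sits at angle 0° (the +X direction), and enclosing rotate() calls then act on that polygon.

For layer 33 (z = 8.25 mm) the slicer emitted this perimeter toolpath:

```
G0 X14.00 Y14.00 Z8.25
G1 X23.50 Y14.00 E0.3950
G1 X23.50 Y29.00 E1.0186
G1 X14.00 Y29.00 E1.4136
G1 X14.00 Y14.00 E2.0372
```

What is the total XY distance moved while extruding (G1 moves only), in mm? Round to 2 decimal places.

Sum the Euclidean lengths of each G1 segment: total = 49.00 mm.

49.00 mm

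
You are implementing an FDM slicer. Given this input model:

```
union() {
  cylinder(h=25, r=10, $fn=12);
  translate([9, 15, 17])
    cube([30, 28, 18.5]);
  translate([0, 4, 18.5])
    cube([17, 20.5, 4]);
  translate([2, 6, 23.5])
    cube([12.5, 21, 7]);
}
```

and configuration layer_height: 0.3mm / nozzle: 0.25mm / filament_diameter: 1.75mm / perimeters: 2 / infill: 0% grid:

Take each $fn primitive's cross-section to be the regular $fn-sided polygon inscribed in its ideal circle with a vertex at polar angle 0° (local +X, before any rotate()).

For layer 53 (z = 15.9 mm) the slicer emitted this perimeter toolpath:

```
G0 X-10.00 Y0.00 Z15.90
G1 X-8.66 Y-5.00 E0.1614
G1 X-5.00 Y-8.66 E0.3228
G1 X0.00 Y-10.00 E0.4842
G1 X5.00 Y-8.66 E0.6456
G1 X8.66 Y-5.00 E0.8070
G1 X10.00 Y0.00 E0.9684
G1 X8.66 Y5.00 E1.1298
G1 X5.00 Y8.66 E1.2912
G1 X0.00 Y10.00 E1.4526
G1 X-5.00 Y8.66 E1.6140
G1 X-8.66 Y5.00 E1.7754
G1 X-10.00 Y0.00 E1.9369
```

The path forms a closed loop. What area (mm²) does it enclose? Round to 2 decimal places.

Apply the shoelace formula to the sequence of (X, Y) vertices; enclosed area = 299.99 mm².

299.99 mm²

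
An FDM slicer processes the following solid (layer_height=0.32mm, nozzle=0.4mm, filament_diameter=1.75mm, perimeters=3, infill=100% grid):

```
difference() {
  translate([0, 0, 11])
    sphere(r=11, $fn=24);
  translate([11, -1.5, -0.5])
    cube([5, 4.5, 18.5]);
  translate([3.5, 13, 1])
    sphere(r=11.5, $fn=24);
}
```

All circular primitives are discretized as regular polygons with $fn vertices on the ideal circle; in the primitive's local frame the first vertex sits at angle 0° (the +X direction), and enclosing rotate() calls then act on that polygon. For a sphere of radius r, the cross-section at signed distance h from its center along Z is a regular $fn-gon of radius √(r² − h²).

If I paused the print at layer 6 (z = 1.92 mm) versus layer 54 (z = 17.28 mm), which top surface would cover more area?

Layer 6 (z = 1.92): the r=11 sphere contributes a regular 24-gon of circumradius √(11²−9.08²) = 6.209 (area = (24/2)·6.209²·sin(360°/24) = 119.74 mm²); the cube at (11, -1.5) (footprint 5×4.5) is included at this height (area 22.50 mm²); the sphere at (3.5, 13): section is a regular 24-gon, circumradius = √(r²−h²) = √(11.5²−0.92²) = 11.463 (area = (24/2)·11.463²·sin(360°/24) = 408.12 mm²); Taking the first minus the rest: starting from the r=11 sphere (119.74 mm²), the 5×4.5 cube at (11, -1.5) misses the remaining region (no effect); the r=11.5 sphere at (3.5, 13) partially overlaps it — only the 29.70 mm² overlap (of its 408.12 mm²) is removed, clipping the outline — area = 90.04 mm². So its area = 90.04 mm². Layer 54 (z = 17.28): the r=11 sphere slices to a regular 24-gon of circumradius 9.031 (√(r²−h²) with h=6.28 from center) (area = (24/2)·9.031²·sin(360°/24) = 253.32 mm²); the cube at (11, -1.5) (footprint 5×4.5) is included at this height (area 22.50 mm²); the sphere at (3.5, 13) is not intersected at this z (|z−center|=16.280 > r=11.5); After the difference (first − rest): starting from the r=11 sphere (253.32 mm²), the 5×4.5 cube at (11, -1.5) misses the remaining region (no effect) — area = 253.32 mm². So its area = 253.32 mm². Layer 54 is larger (253.32 vs 90.04 mm²).

layer 54 (z = 17.28 mm)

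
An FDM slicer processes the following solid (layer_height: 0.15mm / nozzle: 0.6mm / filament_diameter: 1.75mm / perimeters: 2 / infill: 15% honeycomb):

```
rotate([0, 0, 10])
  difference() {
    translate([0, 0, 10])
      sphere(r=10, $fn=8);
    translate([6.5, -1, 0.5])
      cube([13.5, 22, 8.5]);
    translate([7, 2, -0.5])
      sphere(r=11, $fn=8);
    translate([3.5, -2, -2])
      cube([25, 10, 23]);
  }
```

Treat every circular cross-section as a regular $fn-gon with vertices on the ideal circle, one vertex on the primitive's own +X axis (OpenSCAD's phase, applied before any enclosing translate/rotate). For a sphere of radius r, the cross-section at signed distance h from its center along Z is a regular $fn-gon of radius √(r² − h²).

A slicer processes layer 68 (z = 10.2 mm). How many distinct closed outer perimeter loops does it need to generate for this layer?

1

At z = 10.2 mm: the r=10 sphere contributes a regular 8-gon of circumradius √(10²−0.2²) = 9.998; the cube at (6.5, -1) is absent (z outside [0.5, 9]); the r=11 sphere at (7, 2) slices to a regular 8-gon of circumradius 2.551 (√(r²−h²) with h=10.7 from center); the 25×10 cube at (3.5, -2) contributes its full rectangle; Subtracting the remaining from the first: starting from the r=10 sphere, the r=11 sphere at (7, 2) partially overlaps it — only the 17.60 mm² overlap (of its 18.41 mm²) is removed, clipping the outline; the 25×10 cube at (3.5, -2) partially overlaps it — only the 32.43 mm² overlap (of its 250.00 mm²) is removed, clipping the outline — 1 connected region; (rotated 10° about Z; rotation is an isometry so areas/perimeters/island counts are preserved). The result has 1 disconnected region.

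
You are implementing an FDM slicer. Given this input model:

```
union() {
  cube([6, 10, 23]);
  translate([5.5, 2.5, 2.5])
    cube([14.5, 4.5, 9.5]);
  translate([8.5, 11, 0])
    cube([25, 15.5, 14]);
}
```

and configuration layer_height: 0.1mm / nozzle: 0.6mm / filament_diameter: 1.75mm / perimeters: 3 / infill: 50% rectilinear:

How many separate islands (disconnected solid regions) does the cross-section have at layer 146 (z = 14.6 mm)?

At z = 14.6 mm: the cube is present — its section is the full 6×10 rectangle; the cube at (5.5, 2.5) does not reach this height (z outside [2.5, 12]); the cube at (8.5, 11) is not intersected at this z (z outside [0, 14]); Taking the union: only the 6×10 cube is present, so the union is just that shape — 1 connected region. Overall, the cross-section is a single solid region. Island count = 1.

1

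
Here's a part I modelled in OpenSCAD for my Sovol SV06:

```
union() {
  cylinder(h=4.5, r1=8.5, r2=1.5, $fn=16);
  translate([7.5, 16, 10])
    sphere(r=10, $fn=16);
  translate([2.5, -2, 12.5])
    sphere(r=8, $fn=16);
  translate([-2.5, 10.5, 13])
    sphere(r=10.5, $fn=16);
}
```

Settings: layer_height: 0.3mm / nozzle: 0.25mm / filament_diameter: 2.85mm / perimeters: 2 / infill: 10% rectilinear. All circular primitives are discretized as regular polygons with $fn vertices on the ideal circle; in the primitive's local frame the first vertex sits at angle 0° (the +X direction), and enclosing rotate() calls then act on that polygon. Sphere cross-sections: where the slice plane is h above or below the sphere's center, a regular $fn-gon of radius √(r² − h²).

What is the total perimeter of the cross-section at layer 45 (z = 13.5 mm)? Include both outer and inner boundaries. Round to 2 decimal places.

109.54 mm

At z = 13.5 mm: the cone does not reach this height (z outside [0, 4.5]); the r=10 sphere at (7.5, 16) contributes a regular 16-gon of circumradius √(10²−3.5²) = 9.367 (perimeter = 2·16·9.367·sin(180°/16) = 58.48 mm); the sphere at (2.5, -2): section is a regular 16-gon, circumradius = √(r²−h²) = √(8²−1²) = 7.937 (perimeter = 2·16·7.937·sin(180°/16) = 49.55 mm); the r=10.5 sphere at (-2.5, 10.5) slices to a regular 16-gon of circumradius 10.488 (√(r²−h²) with h=0.5 from center) (perimeter = 2·16·10.488·sin(180°/16) = 65.48 mm); Merging all regions: the regions partially overlap (shared area 130.26 mm²), so the edge portions inside another operand are dropped and the merged outline is re-measured after clipping — boundary = 109.54 mm. Overall, the cross-section is a single solid region. Total boundary length (outer) = 109.54 mm.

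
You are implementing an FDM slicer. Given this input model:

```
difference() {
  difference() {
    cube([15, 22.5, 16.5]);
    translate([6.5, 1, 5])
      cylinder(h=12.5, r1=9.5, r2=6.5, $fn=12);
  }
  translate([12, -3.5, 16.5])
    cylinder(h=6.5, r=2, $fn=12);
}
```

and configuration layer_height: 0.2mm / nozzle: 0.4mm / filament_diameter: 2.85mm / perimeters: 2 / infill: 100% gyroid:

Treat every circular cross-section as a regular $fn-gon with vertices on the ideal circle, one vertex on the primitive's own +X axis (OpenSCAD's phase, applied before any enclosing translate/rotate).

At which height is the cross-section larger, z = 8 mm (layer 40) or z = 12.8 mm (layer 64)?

layer 64 (z = 12.8 mm)

Layer 40 (z = 8): the 15×22.5 cube contributes its full rectangle (area 337.50 mm²); the cone at (6.5, 1) (r1=9.5→r2=6.5) has section circumradius 8.780 here — a regular 12-gon (area = (12/2)·8.780²·sin(360°/12) = 231.27 mm²); After the difference (first − rest): starting from the 15×22.5 cube (337.50 mm²), the cone at (6.5, 1) partially overlaps it — only the 122.45 mm² overlap (of its 231.27 mm²) is removed, clipping the outline — area = 215.05 mm²; the cylinder at (12, -3.5) does not reach this height (z outside [16.5, 23]); After the difference (first − rest): none of the subtracted shapes is present at this height, so the result so far is unchanged — area = 215.05 mm². So its area = 215.05 mm². Layer 64 (z = 12.8): the 15×22.5 cube contributes its full rectangle (area 337.50 mm²); the cone at (6.5, 1): at t=0.624 of its height the radius interpolates to r₁+(r₂−r₁)t = 7.628, giving a regular 12-gon of that circumradius (area = (12/2)·7.628²·sin(360°/12) = 174.56 mm²); After the difference (first − rest): starting from the 15×22.5 cube (337.50 mm²), the cone at (6.5, 1) partially overlaps it — only the 98.91 mm² overlap (of its 174.56 mm²) is removed, clipping the outline — area = 238.59 mm²; the cylinder at (12, -3.5) is absent (z outside [16.5, 23]); Subtracting the remaining from the first: none of the subtracted shapes is present at this height, so the result so far is unchanged — area = 238.59 mm². So its area = 238.59 mm². Layer 64 is larger (238.59 vs 215.05 mm²).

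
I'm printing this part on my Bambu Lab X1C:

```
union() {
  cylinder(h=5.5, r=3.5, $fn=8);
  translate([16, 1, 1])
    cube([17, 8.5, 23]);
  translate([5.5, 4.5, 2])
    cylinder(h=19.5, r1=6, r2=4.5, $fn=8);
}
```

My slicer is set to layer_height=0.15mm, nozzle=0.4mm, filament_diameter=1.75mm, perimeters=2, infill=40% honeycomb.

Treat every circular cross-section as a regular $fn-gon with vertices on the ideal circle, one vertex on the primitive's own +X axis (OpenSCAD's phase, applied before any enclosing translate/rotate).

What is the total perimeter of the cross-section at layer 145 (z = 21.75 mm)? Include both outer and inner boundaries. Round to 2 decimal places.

51.00 mm

At z = 21.75 mm: the cylinder is absent (z outside [0, 5.5]); the 17×8.5 cube at (16, 1) contributes its full rectangle (perimeter 51.00 mm); the cone at (5.5, 4.5) is absent (z outside [2, 21.5]); Combining (union): only the 17×8.5 cube at (16, 1) is present, so the union is just that shape — boundary = 51.00 mm. Overall, the cross-section is a single solid region. Total boundary length (outer) = 51.00 mm.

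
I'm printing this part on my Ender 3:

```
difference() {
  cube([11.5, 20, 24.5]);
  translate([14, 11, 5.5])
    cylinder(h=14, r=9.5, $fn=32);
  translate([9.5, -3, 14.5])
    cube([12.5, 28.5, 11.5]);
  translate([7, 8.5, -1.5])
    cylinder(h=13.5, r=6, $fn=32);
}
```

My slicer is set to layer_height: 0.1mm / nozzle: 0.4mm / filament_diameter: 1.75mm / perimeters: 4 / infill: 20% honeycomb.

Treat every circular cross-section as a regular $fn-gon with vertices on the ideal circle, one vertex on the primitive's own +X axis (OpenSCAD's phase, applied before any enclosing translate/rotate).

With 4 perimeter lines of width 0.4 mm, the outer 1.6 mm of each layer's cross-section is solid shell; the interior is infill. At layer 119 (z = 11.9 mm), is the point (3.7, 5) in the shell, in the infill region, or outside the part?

outside

At z = 11.9 mm: the 11.5×20 cube contributes its full rectangle; the r=9.5 cylinder at (14, 11) contributes a regular 32-gon of circumradius 9.5; the cube at (9.5, -3) is absent (z outside [14.5, 26]); the r=6 cylinder at (7, 8.5) contributes a regular 32-gon of circumradius 6; Subtracting the remaining from the first: starting from the 11.5×20 cube, the r=9.5 cylinder at (14, 11) partially overlaps it — only the 94.03 mm² overlap (of its 281.71 mm²) is removed, clipping the outline; the r=6 cylinder at (7, 8.5) partially overlaps it — only the 39.89 mm² overlap (of its 112.37 mm²) is removed, clipping the outline — 1 connected region. Overall, the cross-section is a single solid region. The nearest boundary edge runs (2.76, 4.26)→(3.67, 3.51); distance from the point to it = 1.17 mm. The point is not inside any of the regions above, so it lies outside the cross-section (1.17 mm from the nearest boundary).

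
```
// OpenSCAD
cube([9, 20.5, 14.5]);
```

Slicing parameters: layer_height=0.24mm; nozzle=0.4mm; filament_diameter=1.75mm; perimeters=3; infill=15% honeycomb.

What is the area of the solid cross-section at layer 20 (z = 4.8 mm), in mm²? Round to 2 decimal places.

At z = 4.8 mm: the 9×20.5 cube contributes its full rectangle (area 184.50 mm²). Overall, the cross-section is a single solid region. Net area = 184.50 mm².

184.50 mm²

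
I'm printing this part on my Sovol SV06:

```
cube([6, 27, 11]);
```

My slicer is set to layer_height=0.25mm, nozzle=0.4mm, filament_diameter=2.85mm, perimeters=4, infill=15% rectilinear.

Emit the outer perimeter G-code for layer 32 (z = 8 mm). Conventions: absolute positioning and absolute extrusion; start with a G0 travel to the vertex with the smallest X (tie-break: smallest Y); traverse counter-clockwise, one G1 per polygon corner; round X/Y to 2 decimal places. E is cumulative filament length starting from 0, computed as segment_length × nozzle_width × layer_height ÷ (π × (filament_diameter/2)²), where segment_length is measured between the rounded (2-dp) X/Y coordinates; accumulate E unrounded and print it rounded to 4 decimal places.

At z = 8 mm: the 6×27 cube contributes its full rectangle. The outline is a single polygon with 4 vertices. Extrusion per mm of travel: 0.4 × 0.25 / (π × 1.425²) = 0.015675. Accumulating E over each segment gives final E = 1.0346.

G0 X0.00 Y0.00 Z8.00
G1 X6.00 Y0.00 E0.0941
G1 X6.00 Y27.00 E0.5173
G1 X0.00 Y27.00 E0.6113
G1 X0.00 Y0.00 E1.0346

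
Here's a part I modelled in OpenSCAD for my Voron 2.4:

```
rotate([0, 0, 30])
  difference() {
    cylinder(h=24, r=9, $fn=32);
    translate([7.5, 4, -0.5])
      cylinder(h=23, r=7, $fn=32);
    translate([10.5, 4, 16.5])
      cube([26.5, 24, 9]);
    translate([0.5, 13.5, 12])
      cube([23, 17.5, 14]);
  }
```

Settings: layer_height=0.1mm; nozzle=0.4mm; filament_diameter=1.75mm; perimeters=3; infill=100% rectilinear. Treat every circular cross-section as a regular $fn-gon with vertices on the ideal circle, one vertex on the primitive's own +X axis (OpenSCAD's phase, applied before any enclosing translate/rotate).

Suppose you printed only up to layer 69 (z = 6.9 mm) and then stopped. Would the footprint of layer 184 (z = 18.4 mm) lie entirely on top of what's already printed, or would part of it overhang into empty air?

Compare the two slices. At z = 6.9: the r=9 cylinder gives a regular 32-gon of circumradius 9 (constant along its height) (area = (32/2)·9.000²·sin(360°/32) = 252.84 mm²); the cylinder at (7.5, 4): section is a regular 32-gon, circumradius r=7 (area = (32/2)·7.000²·sin(360°/32) = 152.95 mm²); the cube at (10.5, 4) is absent (z outside [16.5, 25.5]); the cube at (0.5, 13.5) does not reach this height (z outside [12, 26]); Subtracting the remaining from the first: starting from the r=9 cylinder (252.84 mm²), the r=7 cylinder at (7.5, 4) partially overlaps it — only the 69.76 mm² overlap (of its 152.95 mm²) is removed, clipping the outline — area = 183.08 mm²; (whole slice rotated 30° about Z — lengths, areas and connectivity unchanged). At z = 18.4: the r=9 cylinder gives a regular 32-gon of circumradius 9 (constant along its height) (area = (32/2)·9.000²·sin(360°/32) = 252.84 mm²); the r=7 cylinder at (7.5, 4) gives a regular 32-gon of circumradius 7 (constant along its height) (area = (32/2)·7.000²·sin(360°/32) = 152.95 mm²); the cube at (10.5, 4) is present — its section is the full 26.5×24 rectangle (area 636.00 mm²); the 23×17.5 cube at (0.5, 13.5) contributes its full rectangle (area 402.50 mm²); After the difference (first − rest): starting from the r=9 cylinder (252.84 mm²), the r=7 cylinder at (7.5, 4) partially overlaps it — only the 69.76 mm² overlap (of its 152.95 mm²) is removed, clipping the outline; the 26.5×24 cube at (10.5, 4) misses the remaining region (no effect); the 23×17.5 cube at (0.5, 13.5) misses the remaining region (no effect) — area = 183.08 mm²; (rotated 30° about Z; rotation is an isometry so areas/perimeters/island counts are preserved). Checking containment: the cross-section at z = 18.4 is a subset of the cross-section at z = 6.9.

entirely on top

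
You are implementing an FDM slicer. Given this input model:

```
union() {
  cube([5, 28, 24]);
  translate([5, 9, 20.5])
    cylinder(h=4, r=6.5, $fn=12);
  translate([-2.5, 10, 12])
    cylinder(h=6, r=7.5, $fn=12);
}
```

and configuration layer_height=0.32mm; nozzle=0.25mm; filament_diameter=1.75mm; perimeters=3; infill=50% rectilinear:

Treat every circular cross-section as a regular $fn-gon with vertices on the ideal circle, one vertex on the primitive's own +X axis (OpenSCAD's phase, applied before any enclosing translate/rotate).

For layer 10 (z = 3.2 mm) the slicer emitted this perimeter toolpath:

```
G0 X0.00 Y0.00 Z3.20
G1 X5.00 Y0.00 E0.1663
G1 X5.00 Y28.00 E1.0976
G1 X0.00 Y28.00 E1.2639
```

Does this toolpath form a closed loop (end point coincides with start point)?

no

Start point (G0): (0.00, 0.00). End point (last G1): the path does not return to the start — open.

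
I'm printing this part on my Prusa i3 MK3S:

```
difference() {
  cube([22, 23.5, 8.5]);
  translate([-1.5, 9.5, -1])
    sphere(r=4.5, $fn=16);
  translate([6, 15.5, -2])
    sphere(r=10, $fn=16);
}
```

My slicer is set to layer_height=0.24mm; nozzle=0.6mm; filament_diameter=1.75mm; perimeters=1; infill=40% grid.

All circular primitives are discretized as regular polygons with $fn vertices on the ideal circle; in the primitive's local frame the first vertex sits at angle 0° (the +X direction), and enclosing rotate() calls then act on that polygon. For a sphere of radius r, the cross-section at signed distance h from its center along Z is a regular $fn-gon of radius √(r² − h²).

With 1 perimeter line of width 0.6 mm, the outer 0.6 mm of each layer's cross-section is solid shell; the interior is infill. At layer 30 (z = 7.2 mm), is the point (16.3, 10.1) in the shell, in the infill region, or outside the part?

At z = 7.2 mm: the cube (footprint 22×23.5) is included at this height; the sphere at (-1.5, 9.5) does not reach this height (|z−center|=8.200 > r=4.5); the sphere at (6, 15.5): section is a regular 16-gon, circumradius = √(r²−h²) = √(10²−9.2²) = 3.919; Subtracting the remaining from the first: starting from the 22×23.5 cube, the r=10 sphere at (6, 15.5) lies wholly inside it (removes its full 47.02 mm² and its 24.47 mm outline becomes a hole wall) — 1 connected region with 1 hole. Overall, the cross-section is one region with 1 hole. The nearest boundary edge runs (22.00, 23.50)→(22.00, 0.00); distance from the point to it = 5.70 mm. The point is inside the cross-section and 5.70 mm from the nearest boundary — more than the 0.6 mm shell width (1 × 0.6), so it's in the infill interior.

infill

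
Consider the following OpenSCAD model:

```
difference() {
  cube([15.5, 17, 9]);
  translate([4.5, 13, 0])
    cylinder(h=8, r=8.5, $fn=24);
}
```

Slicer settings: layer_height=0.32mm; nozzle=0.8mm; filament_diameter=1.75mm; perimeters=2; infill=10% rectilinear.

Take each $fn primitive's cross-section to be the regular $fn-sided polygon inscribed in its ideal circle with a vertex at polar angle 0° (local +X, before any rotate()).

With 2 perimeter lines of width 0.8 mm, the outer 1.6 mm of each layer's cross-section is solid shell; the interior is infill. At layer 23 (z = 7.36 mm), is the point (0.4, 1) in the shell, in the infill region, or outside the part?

At z = 7.36 mm: the 15.5×17 cube contributes its full rectangle; the cylinder at (4.5, 13): section is a regular 24-gon, circumradius r=8.5; Taking the first minus the rest: starting from the 15.5×17 cube, the r=8.5 cylinder at (4.5, 13) partially overlaps it — only the 142.75 mm² overlap (of its 224.40 mm²) is removed, clipping the outline — 1 connected region. Overall, the cross-section is a single solid region. The nearest boundary edge runs (0.00, 0.00)→(0.00, 5.83); distance from the point to it = 0.40 mm. The point is inside the cross-section, 0.40 mm from the nearest boundary — within the 1.6 mm shell band (2 × 0.8).

shell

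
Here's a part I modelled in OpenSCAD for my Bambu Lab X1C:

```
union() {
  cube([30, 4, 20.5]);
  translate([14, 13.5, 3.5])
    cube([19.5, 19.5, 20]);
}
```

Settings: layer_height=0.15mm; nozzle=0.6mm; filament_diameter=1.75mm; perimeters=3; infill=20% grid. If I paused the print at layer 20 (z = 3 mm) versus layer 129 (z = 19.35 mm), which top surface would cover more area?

layer 129 (z = 19.35 mm)

Layer 20 (z = 3): the cube (footprint 30×4) is included at this height (area 120.00 mm²); the cube at (14, 13.5) is not intersected at this z (z outside [3.5, 23.5]); Merging all regions: only the 30×4 cube is present, so the union is just that shape — area = 120.00 mm². So its area = 120.00 mm². Layer 129 (z = 19.35): the 30×4 cube contributes its full rectangle (area 120.00 mm²); the 19.5×19.5 cube at (14, 13.5) contributes its full rectangle (area 380.25 mm²); Combining (union): the 2 present regions are separate (no shared area or edge), so areas and boundary lengths simply add and each stays a separate island — area = 500.25 mm². So its area = 500.25 mm². Layer 129 is larger (500.25 vs 120.00 mm²).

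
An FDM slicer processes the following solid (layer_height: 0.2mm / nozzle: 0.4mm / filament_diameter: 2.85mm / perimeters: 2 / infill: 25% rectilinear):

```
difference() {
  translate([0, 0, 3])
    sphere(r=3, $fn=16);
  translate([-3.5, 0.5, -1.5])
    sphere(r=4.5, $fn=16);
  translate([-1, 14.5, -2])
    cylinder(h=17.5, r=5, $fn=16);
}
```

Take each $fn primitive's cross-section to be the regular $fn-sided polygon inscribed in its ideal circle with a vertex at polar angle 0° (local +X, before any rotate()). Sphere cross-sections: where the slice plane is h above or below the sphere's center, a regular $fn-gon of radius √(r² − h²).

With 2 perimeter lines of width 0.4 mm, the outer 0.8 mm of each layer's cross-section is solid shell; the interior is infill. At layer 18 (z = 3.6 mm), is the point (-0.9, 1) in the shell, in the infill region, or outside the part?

infill

At z = 3.6 mm: the sphere: section is a regular 16-gon, circumradius = √(r²−h²) = √(3²−0.6²) = 2.939; the sphere at (-3.5, 0.5) does not reach this height (|z−center|=5.100 > r=4.5); the r=5 cylinder at (-1, 14.5) gives a regular 16-gon of circumradius 5 (constant along its height); Taking the first minus the rest: starting from the r=3 sphere, the r=5 cylinder at (-1, 14.5) misses the remaining region (no effect) — 1 connected region. Overall, the cross-section is a single solid region. The nearest boundary edge runs (-2.08, 2.08)→(-1.12, 2.72); distance from the point to it = 1.55 mm. The point is inside the cross-section and 1.55 mm from the nearest boundary — more than the 0.8 mm shell width (2 × 0.4), so it's in the infill interior.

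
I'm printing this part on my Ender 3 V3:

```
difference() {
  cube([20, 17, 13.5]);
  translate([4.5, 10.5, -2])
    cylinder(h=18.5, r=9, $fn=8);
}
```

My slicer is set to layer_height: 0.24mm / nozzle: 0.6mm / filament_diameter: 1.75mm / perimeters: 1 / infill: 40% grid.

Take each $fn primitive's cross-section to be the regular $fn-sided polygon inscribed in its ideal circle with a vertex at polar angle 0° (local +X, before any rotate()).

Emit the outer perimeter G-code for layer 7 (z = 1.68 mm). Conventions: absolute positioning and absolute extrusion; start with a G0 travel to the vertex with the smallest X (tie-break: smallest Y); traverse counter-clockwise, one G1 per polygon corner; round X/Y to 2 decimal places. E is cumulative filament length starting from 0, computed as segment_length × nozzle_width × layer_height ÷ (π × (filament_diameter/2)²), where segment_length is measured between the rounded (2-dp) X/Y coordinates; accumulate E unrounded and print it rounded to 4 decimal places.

At z = 1.68 mm: the cube (footprint 20×17) is included at this height; the r=9 cylinder at (4.5, 10.5) contributes a regular 8-gon of circumradius 9; After the difference (first − rest): starting from the 20×17 cube, the r=9 cylinder at (4.5, 10.5) partially overlaps it — only the 172.56 mm² overlap (of its 229.10 mm²) is removed, clipping the outline — 1 connected region. The outline is a single polygon with 9 vertices. Extrusion per mm of travel: 0.6 × 0.24 / (π × 0.875²) = 0.059868. Accumulating E over each segment gives final E = 4.5318.

G0 X0.00 Y0.00 Z1.68
G1 X20.00 Y0.00 E1.1974
G1 X20.00 Y17.00 E2.2151
G1 X10.54 Y17.00 E2.7815
G1 X10.86 Y16.86 E2.8024
G1 X13.50 Y10.50 E3.2147
G1 X10.86 Y4.14 E3.6269
G1 X4.50 Y1.50 E4.0392
G1 X0.00 Y3.36 E4.3307
G1 X0.00 Y0.00 E4.5318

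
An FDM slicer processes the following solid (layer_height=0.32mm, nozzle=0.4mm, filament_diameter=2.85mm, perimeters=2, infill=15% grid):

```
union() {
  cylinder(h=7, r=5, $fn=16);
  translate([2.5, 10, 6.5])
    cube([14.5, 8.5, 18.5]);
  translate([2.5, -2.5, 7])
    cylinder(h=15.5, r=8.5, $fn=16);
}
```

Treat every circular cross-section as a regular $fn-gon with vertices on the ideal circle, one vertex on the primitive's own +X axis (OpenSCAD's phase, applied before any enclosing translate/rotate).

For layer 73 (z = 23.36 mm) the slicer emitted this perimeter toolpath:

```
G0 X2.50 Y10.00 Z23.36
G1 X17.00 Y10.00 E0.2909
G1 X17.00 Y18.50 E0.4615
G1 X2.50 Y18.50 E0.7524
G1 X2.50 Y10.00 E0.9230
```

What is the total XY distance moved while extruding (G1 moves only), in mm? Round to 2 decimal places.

46.00 mm

Sum the Euclidean lengths of each G1 segment: total = 46.00 mm.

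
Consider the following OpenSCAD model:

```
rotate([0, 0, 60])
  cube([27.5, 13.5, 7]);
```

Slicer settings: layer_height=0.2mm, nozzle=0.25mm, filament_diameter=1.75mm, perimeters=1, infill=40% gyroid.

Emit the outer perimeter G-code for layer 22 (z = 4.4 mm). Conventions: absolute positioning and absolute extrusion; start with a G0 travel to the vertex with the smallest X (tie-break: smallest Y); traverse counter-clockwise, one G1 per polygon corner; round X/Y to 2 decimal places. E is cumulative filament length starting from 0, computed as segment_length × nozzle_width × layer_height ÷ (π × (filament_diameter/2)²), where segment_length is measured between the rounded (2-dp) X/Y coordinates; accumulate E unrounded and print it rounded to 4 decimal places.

At z = 4.4 mm: the cube (footprint 27.5×13.5) is included at this height; (rotated 60° about Z; rotation is an isometry so areas/perimeters/island counts are preserved). The outline is a single polygon with 4 vertices. Extrusion per mm of travel: 0.25 × 0.2 / (π × 0.875²) = 0.020788. Accumulating E over each segment gives final E = 1.7047.

G0 X-11.69 Y6.75 Z4.40
G1 X0.00 Y0.00 E0.2806
G1 X13.75 Y23.82 E0.8523
G1 X2.06 Y30.57 E1.1330
G1 X-11.69 Y6.75 E1.7047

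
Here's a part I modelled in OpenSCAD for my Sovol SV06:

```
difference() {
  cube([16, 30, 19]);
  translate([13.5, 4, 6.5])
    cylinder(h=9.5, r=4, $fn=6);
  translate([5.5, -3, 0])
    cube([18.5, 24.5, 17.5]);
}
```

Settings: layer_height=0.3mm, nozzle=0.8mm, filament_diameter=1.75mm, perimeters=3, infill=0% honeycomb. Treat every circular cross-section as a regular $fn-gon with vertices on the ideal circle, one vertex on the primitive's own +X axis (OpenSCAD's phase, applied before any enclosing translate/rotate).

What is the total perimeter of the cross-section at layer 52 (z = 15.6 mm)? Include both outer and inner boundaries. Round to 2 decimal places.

At z = 15.6 mm: the cube is present — its section is the full 16×30 rectangle (perimeter 92.00 mm); the cylinder at (13.5, 4): section is a regular 6-gon, circumradius r=4 (perimeter = 2·6·4.000·sin(180°/6) = 24.00 mm); the cube at (5.5, -3) (footprint 18.5×24.5) is included at this height (perimeter 86.00 mm); Subtracting the remaining from the first: starting from the 16×30 cube, the r=4 cylinder at (13.5, 4) partially overlaps it — only the 37.67 mm² overlap (of its 41.57 mm²) is removed, clipping the outline; the 18.5×24.5 cube at (5.5, -3) partially overlaps it — only the 188.08 mm² overlap (of its 453.25 mm²) is removed, clipping the outline — boundary = 92.00 mm. Overall, the cross-section is a single solid region. Total boundary length (outer) = 92.00 mm.

92.00 mm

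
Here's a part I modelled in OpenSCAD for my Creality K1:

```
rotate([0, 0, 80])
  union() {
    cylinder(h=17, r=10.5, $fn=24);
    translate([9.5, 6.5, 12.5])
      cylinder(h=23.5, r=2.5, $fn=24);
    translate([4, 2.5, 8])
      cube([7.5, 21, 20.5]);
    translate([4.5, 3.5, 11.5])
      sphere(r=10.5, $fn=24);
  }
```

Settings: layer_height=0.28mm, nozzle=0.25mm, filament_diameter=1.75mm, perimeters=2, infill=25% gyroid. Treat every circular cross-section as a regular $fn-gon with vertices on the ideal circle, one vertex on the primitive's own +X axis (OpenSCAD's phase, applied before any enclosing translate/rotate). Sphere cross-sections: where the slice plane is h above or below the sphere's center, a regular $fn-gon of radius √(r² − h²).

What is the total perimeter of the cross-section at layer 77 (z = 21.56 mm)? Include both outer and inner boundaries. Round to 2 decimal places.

62.57 mm

At z = 21.56 mm: the cylinder does not reach this height (z outside [0, 17]); the cylinder at (9.5, 6.5): section is a regular 24-gon, circumradius r=2.5 (perimeter = 2·24·2.500·sin(180°/24) = 15.66 mm); the cube at (4, 2.5) (footprint 7.5×21) is included at this height (perimeter 57.00 mm); the sphere at (4.5, 3.5): section is a regular 24-gon, circumradius = √(r²−h²) = √(10.5²−10.06²) = 3.008 (perimeter = 2·24·3.008·sin(180°/24) = 18.84 mm); Taking the union: the regions partially overlap (shared area 30.38 mm²), so the edge portions inside another operand are dropped and the merged outline is re-measured after clipping — boundary = 62.57 mm; (whole slice rotated 80° about Z — lengths, areas and connectivity unchanged). Overall, the cross-section is a single solid region. Total boundary length (outer) = 62.57 mm.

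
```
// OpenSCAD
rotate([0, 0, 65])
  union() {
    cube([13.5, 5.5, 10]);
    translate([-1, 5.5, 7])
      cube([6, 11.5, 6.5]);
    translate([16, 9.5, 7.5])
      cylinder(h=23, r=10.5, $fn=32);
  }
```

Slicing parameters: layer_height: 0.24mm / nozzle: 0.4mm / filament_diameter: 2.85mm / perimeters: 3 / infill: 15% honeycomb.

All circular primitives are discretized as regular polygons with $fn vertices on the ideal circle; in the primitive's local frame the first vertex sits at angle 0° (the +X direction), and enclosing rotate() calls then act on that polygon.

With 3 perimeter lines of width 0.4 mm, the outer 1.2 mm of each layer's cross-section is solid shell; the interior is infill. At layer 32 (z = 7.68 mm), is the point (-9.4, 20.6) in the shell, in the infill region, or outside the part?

infill

At z = 7.68 mm: the cube (footprint 13.5×5.5) is included at this height; the cube at (-1, 5.5) (footprint 6×11.5) is included at this height; the r=10.5 cylinder at (16, 9.5) gives a regular 32-gon of circumradius 10.5 (constant along its height); Combining (union): the regions partially overlap (shared area 28.60 mm²), so overlapping operands fuse into one piece — 1 connected region; (whole slice rotated 65° about Z — lengths, areas and connectivity unchanged). Overall, the cross-section is a single solid region. Undo the 65° rotation: the query point maps to (14.697, 17.225) in the un-rotated model frame. The nearest boundary edge runs (13.95, 19.80)→(16.00, 20.00); distance from the point to it = 2.63 mm. The point is inside the cross-section and 2.63 mm from the nearest boundary — more than the 1.2 mm shell width (3 × 0.4), so it's in the infill interior.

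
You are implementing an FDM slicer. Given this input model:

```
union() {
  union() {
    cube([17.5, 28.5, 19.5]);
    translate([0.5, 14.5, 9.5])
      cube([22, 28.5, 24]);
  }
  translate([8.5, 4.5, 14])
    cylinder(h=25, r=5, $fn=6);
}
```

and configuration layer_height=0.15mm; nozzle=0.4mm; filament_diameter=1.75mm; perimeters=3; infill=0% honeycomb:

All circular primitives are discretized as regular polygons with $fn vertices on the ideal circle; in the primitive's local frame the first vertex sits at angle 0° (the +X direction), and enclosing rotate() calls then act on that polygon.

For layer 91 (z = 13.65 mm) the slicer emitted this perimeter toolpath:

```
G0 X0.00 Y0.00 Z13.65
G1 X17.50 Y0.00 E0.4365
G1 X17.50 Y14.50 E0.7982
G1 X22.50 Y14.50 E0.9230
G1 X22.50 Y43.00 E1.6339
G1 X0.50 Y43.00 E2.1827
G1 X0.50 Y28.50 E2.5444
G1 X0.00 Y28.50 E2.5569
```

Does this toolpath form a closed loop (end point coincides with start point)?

Start point (G0): (0.00, 0.00). End point (last G1): the path does not return to the start — open.

no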